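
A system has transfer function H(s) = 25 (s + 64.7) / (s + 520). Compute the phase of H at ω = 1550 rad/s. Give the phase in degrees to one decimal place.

∠(j1550 + 64.7) = arctan(1550/64.7) = 87.61°
∠(j1550 + 520) = arctan(1550/520) = 71.45°
∠H(j1550) = 87.61° − 71.45° = 16.16°

16.2°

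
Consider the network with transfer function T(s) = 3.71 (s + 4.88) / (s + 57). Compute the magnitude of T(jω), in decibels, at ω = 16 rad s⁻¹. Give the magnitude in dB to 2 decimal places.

0.41 dB

|j16 + 4.88| = √(16² + 4.88²) = 16.73
|j16 + 57| = √(16² + 57²) = 59.2
|T(j16)| = 3.71 × 16.73 / 59.2 = 1.0483
20 log₁₀(1.0483) = 0.409 dB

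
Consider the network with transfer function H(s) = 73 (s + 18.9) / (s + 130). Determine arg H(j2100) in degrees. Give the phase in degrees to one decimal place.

∠(j2100 + 18.9) = arctan(2100/18.9) = 89.48°
∠(j2100 + 130) = arctan(2100/130) = 86.46°
∠H(j2100) = 89.48° − 86.46° = 3.03°

3.0 deg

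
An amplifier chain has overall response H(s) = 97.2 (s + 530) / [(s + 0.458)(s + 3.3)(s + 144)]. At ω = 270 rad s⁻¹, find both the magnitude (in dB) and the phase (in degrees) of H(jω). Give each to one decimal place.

|j270 + 530| = √(270² + 530²) = 594.8
|j270 + 0.458| = √(270² + 0.458²) = 270
|j270 + 3.3| = √(270² + 3.3²) = 270
|j270 + 144| = √(270² + 144²) = 306
|H(j270)| = 97.2 × 594.8 / (270 × 270 × 306) = 0.0025916
20 log₁₀(0.0025916) = -51.73 dB
∠(j270 + 530) = arctan(270/530) = 27.00°
∠(j270 + 0.458) = arctan(270/0.458) = 89.90°
∠(j270 + 3.3) = arctan(270/3.3) = 89.30°
∠(j270 + 144) = arctan(270/144) = 61.93°
∠H(j270) = 27.00° − (89.90° + 89.30° + 61.93°) = -214.13°

|H| = -51.7 dB, ∠H = -214.1 deg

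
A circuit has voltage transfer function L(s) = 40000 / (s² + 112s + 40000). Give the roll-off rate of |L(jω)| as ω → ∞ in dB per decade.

-40 dB/decade

With 0 zeros and 2 poles, the high-frequency asymptotic slope is 20 × (0 − 2) = -40 dB/decade.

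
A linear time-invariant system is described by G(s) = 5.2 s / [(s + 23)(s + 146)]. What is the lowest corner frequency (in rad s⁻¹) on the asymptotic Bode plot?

Break frequencies occur at each pole and zero magnitude: 23 rad s⁻¹, 146 rad s⁻¹.
The lowest is 23 rad s⁻¹.

23 rad s⁻¹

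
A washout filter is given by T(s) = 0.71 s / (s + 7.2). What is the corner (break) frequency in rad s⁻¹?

The single real pole at s = −7.2 gives a corner at ω = 7.2 rad s⁻¹.

7.2 rad s⁻¹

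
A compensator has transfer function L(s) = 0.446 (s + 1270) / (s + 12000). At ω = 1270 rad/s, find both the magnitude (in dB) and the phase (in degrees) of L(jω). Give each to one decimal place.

|j1270 + 1270| = √(1270² + 1270²) = 1796
|j1270 + 12000| = √(1270² + 12000²) = 1.207e+04
|L(j1270)| = 0.446 × 1796 / 1.207e+04 = 0.066383
20 log₁₀(0.066383) = -23.56 dB
∠(j1270 + 1270) = arctan(1270/1270) = 45.00°
∠(j1270 + 12000) = arctan(1270/12000) = 6.04°
∠L(j1270) = 45.00° − 6.04° = 38.96°

|L| = -23.6 dB, ∠L = 39.0°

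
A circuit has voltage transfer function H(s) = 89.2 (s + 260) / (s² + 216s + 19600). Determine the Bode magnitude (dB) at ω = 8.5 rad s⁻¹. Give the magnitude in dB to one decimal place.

1.5 dB

|j8.5 + 260| = √(8.5² + 260²) = 260.1
|(j8.5)² + 216(j8.5) + 19600| = |19528 + j1836| = 1.961e+04
|H(j8.5)| = 89.2 × 260.1 / 1.961e+04 = 1.1831
20 log₁₀(1.1831) = 1.46 dB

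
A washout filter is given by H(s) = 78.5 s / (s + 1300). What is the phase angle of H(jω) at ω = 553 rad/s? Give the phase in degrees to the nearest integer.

67°

∠(j553) = 90.00°
∠(j553 + 1300) = arctan(553/1300) = 23.04°
∠H(j553) = 90.00° − 23.04° = 66.96°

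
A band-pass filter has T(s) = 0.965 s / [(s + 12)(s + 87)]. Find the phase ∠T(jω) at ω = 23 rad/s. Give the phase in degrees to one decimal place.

∠(j23) = 90.00°
∠(j23 + 12) = arctan(23/12) = 62.45°
∠(j23 + 87) = arctan(23/87) = 14.81°
∠T(j23) = 90.00° − (62.45° + 14.81°) = 12.74°

12.7°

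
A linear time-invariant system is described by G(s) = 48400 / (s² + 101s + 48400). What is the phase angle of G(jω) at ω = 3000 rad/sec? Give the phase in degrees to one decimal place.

∠[(j3000)² + 101(j3000) + 48400] = ∠[-8.9516e+06 + j3.03e+05] = 178.06°
∠G(j3000) = −178.06° = -178.06°

-178.1°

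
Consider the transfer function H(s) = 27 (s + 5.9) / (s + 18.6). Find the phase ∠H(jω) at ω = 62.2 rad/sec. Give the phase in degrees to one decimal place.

∠(j62.2 + 5.9) = arctan(62.2/5.9) = 84.58°
∠(j62.2 + 18.6) = arctan(62.2/18.6) = 73.35°
∠H(j62.2) = 84.58° − 73.35° = 11.23°

11.2°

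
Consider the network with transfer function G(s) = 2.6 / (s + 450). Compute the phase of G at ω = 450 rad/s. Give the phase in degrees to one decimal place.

-45.0 deg

∠(j450 + 450) = arctan(450/450) = 45.00°
∠G(j450) = −45.00° = -45.00°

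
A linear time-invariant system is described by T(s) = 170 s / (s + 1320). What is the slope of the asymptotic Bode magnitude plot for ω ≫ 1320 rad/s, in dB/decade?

0 dB/decade

With 1 zero and 1 pole, the high-frequency asymptotic slope is 20 × (1 − 1) = 0 dB/decade.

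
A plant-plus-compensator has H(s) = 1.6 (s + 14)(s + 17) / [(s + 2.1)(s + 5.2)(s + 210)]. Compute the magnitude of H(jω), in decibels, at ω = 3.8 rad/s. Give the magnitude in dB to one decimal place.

-23.2 dB

|j3.8 + 14| = √(3.8² + 14²) = 14.51
|j3.8 + 17| = √(3.8² + 17²) = 17.42
|j3.8 + 2.1| = √(3.8² + 2.1²) = 4.342
|j3.8 + 5.2| = √(3.8² + 5.2²) = 6.44
|j3.8 + 210| = √(3.8² + 210²) = 210
|H(j3.8)| = 1.6 × 14.51 × 17.42 / (4.342 × 6.44 × 210) = 0.068842
20 log₁₀(0.068842) = -23.24 dB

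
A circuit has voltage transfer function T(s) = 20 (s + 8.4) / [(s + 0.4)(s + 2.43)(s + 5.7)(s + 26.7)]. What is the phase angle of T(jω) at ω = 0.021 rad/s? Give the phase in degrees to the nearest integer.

-4°

∠(j0.021 + 8.4) = arctan(0.021/8.4) = 0.14°
∠(j0.021 + 0.4) = arctan(0.021/0.4) = 3.01°
∠(j0.021 + 2.43) = arctan(0.021/2.43) = 0.50°
∠(j0.021 + 5.7) = arctan(0.021/5.7) = 0.21°
∠(j0.021 + 26.7) = arctan(0.021/26.7) = 0.05°
∠T(j0.021) = 0.14° − (3.01° + 0.50° + 0.21° + 0.05°) = -3.61°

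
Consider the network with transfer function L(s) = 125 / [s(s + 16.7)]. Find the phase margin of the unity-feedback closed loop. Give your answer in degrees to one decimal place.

Gain crossover: |L(jω)| = 1 at ω ≈ 6.92 rad/s.
∠L(j6.92) = −90° − arctan(6.92/16.7) ≈ -112.49°
PM = 180° + (-112.49°) = 67.51°

67.5°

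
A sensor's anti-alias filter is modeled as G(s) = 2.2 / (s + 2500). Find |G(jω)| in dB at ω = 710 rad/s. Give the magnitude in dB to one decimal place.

|j710 + 2500| = √(710² + 2500²) = 2599
|G(j710)| = 2.2 / 2599 = 0.00084652
20 log₁₀(0.00084652) = -61.45 dB

-61.4 dB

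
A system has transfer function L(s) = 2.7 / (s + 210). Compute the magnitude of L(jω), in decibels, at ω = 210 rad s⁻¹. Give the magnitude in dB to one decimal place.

|j210 + 210| = √(210² + 210²) = 297
|L(j210)| = 2.7 / 297 = 0.0090914
20 log₁₀(0.0090914) = -40.83 dB

-40.8 dB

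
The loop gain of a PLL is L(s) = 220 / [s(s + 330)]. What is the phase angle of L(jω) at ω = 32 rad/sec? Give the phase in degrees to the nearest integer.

∠(j32 + 330) = arctan(32/330) = 5.54°
∠(j32) = 90.00°
∠L(j32) = − (5.54° + 90.00°) = -95.54°

-96°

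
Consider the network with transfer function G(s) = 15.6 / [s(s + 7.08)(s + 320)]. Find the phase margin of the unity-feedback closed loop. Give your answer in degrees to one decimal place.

89.9°

Gain crossover: |G(jω)| = 1 at ω ≈ 0.00689 rad/sec.
∠G(j0.00689) = −90° − arctan(0.00689/7.08) − arctan(0.00689/320) ≈ -90.06°
PM = 180° + (-90.06°) = 89.94°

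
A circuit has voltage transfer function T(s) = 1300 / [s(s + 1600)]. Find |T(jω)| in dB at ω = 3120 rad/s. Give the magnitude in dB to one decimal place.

|j3120 + 1600| = √(3120² + 1600²) = 3506
|j3120| = 3120
|T(j3120)| = 1300 / (3506 × 3120) = 0.00011883
20 log₁₀(0.00011883) = -78.50 dB

-78.5 dB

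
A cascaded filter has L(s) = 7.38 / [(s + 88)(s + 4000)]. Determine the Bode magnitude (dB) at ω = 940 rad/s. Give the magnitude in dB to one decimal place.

|j940 + 88| = √(940² + 88²) = 944.1
|j940 + 4000| = √(940² + 4000²) = 4109
|L(j940)| = 7.38 / (944.1 × 4109) = 1.9024e-06
20 log₁₀(1.9024e-06) = -114.41 dB

-114.4 dB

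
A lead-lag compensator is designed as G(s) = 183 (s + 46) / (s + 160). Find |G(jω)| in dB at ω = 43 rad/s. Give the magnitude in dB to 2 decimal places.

|j43 + 46| = √(43² + 46²) = 62.97
|j43 + 160| = √(43² + 160²) = 165.7
|G(j43)| = 183 × 62.97 / 165.7 = 69.552
20 log₁₀(69.552) = 36.846 dB

36.85 dB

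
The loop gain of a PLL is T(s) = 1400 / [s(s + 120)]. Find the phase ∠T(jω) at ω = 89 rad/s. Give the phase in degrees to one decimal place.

-126.6°

∠(j89 + 120) = arctan(89/120) = 36.56°
∠(j89) = 90.00°
∠T(j89) = − (36.56° + 90.00°) = -126.56°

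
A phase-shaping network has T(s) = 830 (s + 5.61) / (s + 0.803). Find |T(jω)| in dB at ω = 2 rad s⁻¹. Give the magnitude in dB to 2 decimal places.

67.21 dB

|j2 + 5.61| = √(2² + 5.61²) = 5.956
|j2 + 0.803| = √(2² + 0.803²) = 2.155
|T(j2)| = 830 × 5.956 / 2.155 = 2293.7
20 log₁₀(2293.7) = 67.211 dB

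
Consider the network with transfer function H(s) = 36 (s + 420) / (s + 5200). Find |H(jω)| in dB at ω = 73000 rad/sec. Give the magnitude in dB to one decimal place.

|j73000 + 420| = √(73000² + 420²) = 7.3e+04
|j73000 + 5200| = √(73000² + 5200²) = 7.318e+04
|H(j73000)| = 36 × 7.3e+04 / 7.318e+04 = 35.91
20 log₁₀(35.91) = 31.10 dB

31.1 dB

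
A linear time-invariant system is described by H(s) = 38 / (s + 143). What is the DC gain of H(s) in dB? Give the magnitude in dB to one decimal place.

H(0) = 38 / 143 = 0.26573
20 log₁₀(0.26573) = -11.51 dB

-11.5 dB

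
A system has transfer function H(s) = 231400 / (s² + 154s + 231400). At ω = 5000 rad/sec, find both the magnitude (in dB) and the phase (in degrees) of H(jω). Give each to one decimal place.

|H| = -40.6 dB, ∠H = -178.2°

|(j5000)² + 154(j5000) + 231400| = |-2.4769e+07 + j7.7e+05| = 2.478e+07
|H(j5000)| = 231400 / 2.478e+07 = 0.009338
20 log₁₀(0.009338) = -40.59 dB
∠[(j5000)² + 154(j5000) + 231400] = ∠[-2.4769e+07 + j7.7e+05] = 178.22°
∠H(j5000) = −178.22° = -178.22°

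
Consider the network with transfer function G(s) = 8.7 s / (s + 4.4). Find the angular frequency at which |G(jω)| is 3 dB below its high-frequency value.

For a single-pole high-pass, the −3 dB point is at the pole: ω = 4.4 rad/sec.

4.4 rad/sec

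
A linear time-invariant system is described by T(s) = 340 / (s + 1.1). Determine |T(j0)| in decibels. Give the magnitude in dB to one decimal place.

49.8 dB

T(0) = 340 / 1.1 = 309.09
20 log₁₀(309.09) = 49.80 dB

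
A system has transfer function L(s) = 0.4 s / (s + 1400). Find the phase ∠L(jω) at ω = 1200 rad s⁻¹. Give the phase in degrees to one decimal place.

49.4°

∠(j1200) = 90.00°
∠(j1200 + 1400) = arctan(1200/1400) = 40.60°
∠L(j1200) = 90.00° − 40.60° = 49.40°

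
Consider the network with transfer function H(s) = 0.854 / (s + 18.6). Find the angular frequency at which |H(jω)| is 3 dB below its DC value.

For a single-pole low-pass, the −3 dB point is at the pole: ω = 18.6 rad/s.

18.6 rad/s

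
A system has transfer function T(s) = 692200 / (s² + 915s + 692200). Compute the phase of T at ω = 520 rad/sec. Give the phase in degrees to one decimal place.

-48.4°

∠[(j520)² + 915(j520) + 692200] = ∠[4.218e+05 + j4.758e+05] = 48.44°
∠T(j520) = −48.44° = -48.44°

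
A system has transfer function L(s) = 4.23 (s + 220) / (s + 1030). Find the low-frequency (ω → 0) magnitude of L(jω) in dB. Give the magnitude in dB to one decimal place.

L(0) = 4.23 × 220 / 1030 = 0.9035
20 log₁₀(0.9035) = -0.88 dB

-0.9 dB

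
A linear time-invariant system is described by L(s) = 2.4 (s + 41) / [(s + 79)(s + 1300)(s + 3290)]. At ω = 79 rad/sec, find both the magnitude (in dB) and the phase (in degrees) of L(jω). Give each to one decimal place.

|L| = -127.0 dB, ∠L = 12.7°

|j79 + 41| = √(79² + 41²) = 89.01
|j79 + 79| = √(79² + 79²) = 111.7
|j79 + 1300| = √(79² + 1300²) = 1302
|j79 + 3290| = √(79² + 3290²) = 3291
|L(j79)| = 2.4 × 89.01 / (111.7 × 1302 × 3291) = 4.4609e-07
20 log₁₀(4.4609e-07) = -127.01 dB
∠(j79 + 41) = arctan(79/41) = 62.57°
∠(j79 + 79) = arctan(79/79) = 45.00°
∠(j79 + 1300) = arctan(79/1300) = 3.48°
∠(j79 + 3290) = arctan(79/3290) = 1.38°
∠L(j79) = 62.57° − (45.00° + 3.48° + 1.38°) = 12.72°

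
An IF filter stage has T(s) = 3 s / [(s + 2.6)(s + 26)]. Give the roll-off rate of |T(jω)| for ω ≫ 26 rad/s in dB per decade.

With 1 zero and 2 poles, the high-frequency asymptotic slope is 20 × (1 − 2) = -20 dB/decade.

-20 dB/decade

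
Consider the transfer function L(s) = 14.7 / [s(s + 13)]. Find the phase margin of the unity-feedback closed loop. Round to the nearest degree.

85°

Gain crossover: |L(jω)| = 1 at ω ≈ 1.13 rad/s.
∠L(j1.13) = −90° − arctan(1.13/13) ≈ -94.95°
PM = 180° + (-94.95°) = 85.05°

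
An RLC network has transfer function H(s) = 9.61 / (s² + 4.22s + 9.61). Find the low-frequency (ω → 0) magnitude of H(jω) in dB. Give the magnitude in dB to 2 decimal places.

0.00 dB

H(0) = 9.61 / 9.61 = 1
20 log₁₀(1) = 0.000 dB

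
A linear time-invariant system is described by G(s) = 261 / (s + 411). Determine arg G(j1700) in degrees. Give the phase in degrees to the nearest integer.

∠(j1700 + 411) = arctan(1700/411) = 76.41°
∠G(j1700) = −76.41° = -76.41°

-76°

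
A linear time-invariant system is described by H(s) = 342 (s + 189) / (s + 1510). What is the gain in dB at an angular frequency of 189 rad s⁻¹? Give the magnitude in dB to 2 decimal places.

35.57 dB

|j189 + 189| = √(189² + 189²) = 267.3
|j189 + 1510| = √(189² + 1510²) = 1522
|H(j189)| = 342 × 267.3 / 1522 = 60.069
20 log₁₀(60.069) = 35.573 dB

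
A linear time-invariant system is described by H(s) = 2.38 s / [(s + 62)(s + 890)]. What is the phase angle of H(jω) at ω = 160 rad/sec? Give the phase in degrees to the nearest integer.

∠(j160) = 90.00°
∠(j160 + 62) = arctan(160/62) = 68.82°
∠(j160 + 890) = arctan(160/890) = 10.19°
∠H(j160) = 90.00° − (68.82° + 10.19°) = 10.99°

11 deg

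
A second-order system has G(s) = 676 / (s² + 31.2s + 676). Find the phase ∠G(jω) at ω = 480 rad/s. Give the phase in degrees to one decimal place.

∠[(j480)² + 31.2(j480) + 676] = ∠[-2.2972e+05 + j14976] = 176.27°
∠G(j480) = −176.27° = -176.27°

-176.3 deg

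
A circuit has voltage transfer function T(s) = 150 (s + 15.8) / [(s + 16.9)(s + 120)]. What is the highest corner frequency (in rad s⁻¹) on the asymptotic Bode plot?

Break frequencies occur at each pole and zero magnitude: 15.8 rad s⁻¹, 16.9 rad s⁻¹, 120 rad s⁻¹.
The highest is 120 rad s⁻¹.

120 rad s⁻¹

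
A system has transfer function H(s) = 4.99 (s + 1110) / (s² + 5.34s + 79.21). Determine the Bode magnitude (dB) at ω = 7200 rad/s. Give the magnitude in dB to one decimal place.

-63.1 dB

|j7200 + 1110| = √(7200² + 1110²) = 7285
|(j7200)² + 5.34(j7200) + 79.21| = |-5.184e+07 + j38448| = 5.184e+07
|H(j7200)| = 4.99 × 7285 / 5.184e+07 = 0.00070124
20 log₁₀(0.00070124) = -63.08 dB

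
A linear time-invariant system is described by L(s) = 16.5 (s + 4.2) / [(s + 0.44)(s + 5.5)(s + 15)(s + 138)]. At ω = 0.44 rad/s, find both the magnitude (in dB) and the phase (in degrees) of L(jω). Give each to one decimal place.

|j0.44 + 4.2| = √(0.44² + 4.2²) = 4.223
|j0.44 + 0.44| = √(0.44² + 0.44²) = 0.6223
|j0.44 + 5.5| = √(0.44² + 5.5²) = 5.518
|j0.44 + 15| = √(0.44² + 15²) = 15.01
|j0.44 + 138| = √(0.44² + 138²) = 138
|L(j0.44)| = 16.5 × 4.223 / (0.6223 × 5.518 × 15.01 × 138) = 0.0098001
20 log₁₀(0.0098001) = -40.18 dB
∠(j0.44 + 4.2) = arctan(0.44/4.2) = 5.98°
∠(j0.44 + 0.44) = arctan(0.44/0.44) = 45.00°
∠(j0.44 + 5.5) = arctan(0.44/5.5) = 4.57°
∠(j0.44 + 15) = arctan(0.44/15) = 1.68°
∠(j0.44 + 138) = arctan(0.44/138) = 0.18°
∠L(j0.44) = 5.98° − (45.00° + 4.57° + 1.68° + 0.18°) = -45.46°

|L| = -40.2 dB, ∠L = -45.5°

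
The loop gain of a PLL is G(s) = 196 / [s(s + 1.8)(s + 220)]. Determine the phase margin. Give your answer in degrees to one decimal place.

75.0°

Gain crossover: |G(jω)| = 1 at ω ≈ 0.478 rad/s.
∠G(j0.478) = −90° − arctan(0.478/1.8) − arctan(0.478/220) ≈ -105.01°
PM = 180° + (-105.01°) = 74.99°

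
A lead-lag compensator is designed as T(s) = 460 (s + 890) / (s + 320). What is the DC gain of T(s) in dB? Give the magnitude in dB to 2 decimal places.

T(0) = 460 × 890 / 320 = 1279.4
20 log₁₀(1279.4) = 62.140 dB

62.14 dB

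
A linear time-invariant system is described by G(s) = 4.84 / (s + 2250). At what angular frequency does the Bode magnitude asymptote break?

The single real pole at s = −2250 gives a corner at ω = 2250 rad/sec.

2250 rad/sec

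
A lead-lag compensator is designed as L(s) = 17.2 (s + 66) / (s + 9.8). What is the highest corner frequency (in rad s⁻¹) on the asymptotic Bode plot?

Break frequencies occur at each pole and zero magnitude: 9.8 rad s⁻¹, 66 rad s⁻¹.
The highest is 66 rad s⁻¹.

66 rad s⁻¹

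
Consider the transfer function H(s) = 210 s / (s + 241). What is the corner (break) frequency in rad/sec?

The single real pole at s = −241 gives a corner at ω = 241 rad/sec.

241 rad/sec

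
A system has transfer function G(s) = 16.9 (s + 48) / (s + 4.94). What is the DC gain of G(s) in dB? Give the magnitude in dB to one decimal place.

G(0) = 16.9 × 48 / 4.94 = 164.21
20 log₁₀(164.21) = 44.31 dB

44.3 dB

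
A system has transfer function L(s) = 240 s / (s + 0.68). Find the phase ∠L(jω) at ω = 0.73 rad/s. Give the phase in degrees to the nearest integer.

43°

∠(j0.73) = 90.00°
∠(j0.73 + 0.68) = arctan(0.73/0.68) = 47.03°
∠L(j0.73) = 90.00° − 47.03° = 42.97°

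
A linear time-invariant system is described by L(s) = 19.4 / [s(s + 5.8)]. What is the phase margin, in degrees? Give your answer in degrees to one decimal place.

Gain crossover: |L(jω)| = 1 at ω ≈ 2.98 rad/sec.
∠L(j2.98) = −90° − arctan(2.98/5.8) ≈ -117.16°
PM = 180° + (-117.16°) = 62.84°

62.8 deg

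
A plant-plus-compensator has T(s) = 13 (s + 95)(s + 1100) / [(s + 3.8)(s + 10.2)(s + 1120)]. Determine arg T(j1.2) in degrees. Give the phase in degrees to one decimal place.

-23.5°

∠(j1.2 + 95) = arctan(1.2/95) = 0.72°
∠(j1.2 + 1100) = arctan(1.2/1100) = 0.06°
∠(j1.2 + 3.8) = arctan(1.2/3.8) = 17.53°
∠(j1.2 + 10.2) = arctan(1.2/10.2) = 6.71°
∠(j1.2 + 1120) = arctan(1.2/1120) = 0.06°
∠T(j1.2) = 0.72° + 0.06° − (17.53° + 6.71° + 0.06°) = -23.51°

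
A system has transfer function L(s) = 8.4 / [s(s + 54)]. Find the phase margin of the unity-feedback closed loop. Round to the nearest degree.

90°

Gain crossover: |L(jω)| = 1 at ω ≈ 0.156 rad/sec.
∠L(j0.156) = −90° − arctan(0.156/54) ≈ -90.17°
PM = 180° + (-90.17°) = 89.83°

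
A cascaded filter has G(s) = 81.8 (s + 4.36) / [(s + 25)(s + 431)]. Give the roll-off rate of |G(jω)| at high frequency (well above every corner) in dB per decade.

-20 dB/decade

With 1 zero and 2 poles, the high-frequency asymptotic slope is 20 × (1 − 2) = -20 dB/decade.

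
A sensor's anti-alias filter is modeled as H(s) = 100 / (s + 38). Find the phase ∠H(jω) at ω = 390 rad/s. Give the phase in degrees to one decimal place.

∠(j390 + 38) = arctan(390/38) = 84.43°
∠H(j390) = −84.43° = -84.43°

-84.4°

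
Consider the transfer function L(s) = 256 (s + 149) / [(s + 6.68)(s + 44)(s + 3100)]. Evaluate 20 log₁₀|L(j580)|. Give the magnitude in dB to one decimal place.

|j580 + 149| = √(580² + 149²) = 598.8
|j580 + 6.68| = √(580² + 6.68²) = 580
|j580 + 44| = √(580² + 44²) = 581.7
|j580 + 3100| = √(580² + 3100²) = 3154
|L(j580)| = 256 × 598.8 / (580 × 581.7 × 3154) = 0.00014407
20 log₁₀(0.00014407) = -76.83 dB

-76.8 dB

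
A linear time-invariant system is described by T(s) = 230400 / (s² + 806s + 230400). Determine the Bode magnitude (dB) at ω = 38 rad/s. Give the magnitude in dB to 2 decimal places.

|(j38)² + 806(j38) + 230400| = |2.2896e+05 + j30628| = 2.31e+05
|T(j38)| = 230400 / 2.31e+05 = 0.99742
20 log₁₀(0.99742) = -0.022 dB

-0.02 dB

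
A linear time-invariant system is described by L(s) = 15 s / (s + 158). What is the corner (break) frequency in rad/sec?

158 rad/sec

The single real pole at s = −158 gives a corner at ω = 158 rad/sec.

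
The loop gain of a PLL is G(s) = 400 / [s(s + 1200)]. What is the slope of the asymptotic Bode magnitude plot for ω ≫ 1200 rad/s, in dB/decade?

With 0 zeros and 2 poles, the high-frequency asymptotic slope is 20 × (0 − 2) = -40 dB/decade.

-40 dB/decade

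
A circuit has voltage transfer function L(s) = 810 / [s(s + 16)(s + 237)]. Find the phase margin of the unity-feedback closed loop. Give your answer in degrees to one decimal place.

Gain crossover: |L(jω)| = 1 at ω ≈ 0.214 rad/s.
∠L(j0.214) = −90° − arctan(0.214/16) − arctan(0.214/237) ≈ -90.82°
PM = 180° + (-90.82°) = 89.18°

89.2 deg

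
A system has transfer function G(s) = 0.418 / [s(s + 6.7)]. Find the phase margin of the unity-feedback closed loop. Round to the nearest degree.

89°

Gain crossover: |G(jω)| = 1 at ω ≈ 0.0624 rad s⁻¹.
∠G(j0.0624) = −90° − arctan(0.0624/6.7) ≈ -90.53°
PM = 180° + (-90.53°) = 89.47°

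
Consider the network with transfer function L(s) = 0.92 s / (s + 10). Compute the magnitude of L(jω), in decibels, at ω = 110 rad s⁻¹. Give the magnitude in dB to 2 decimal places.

-0.76 dB

|j110| = 110
|j110 + 10| = √(110² + 10²) = 110.5
|L(j110)| = 0.92 × 110 / 110.5 = 0.91622
20 log₁₀(0.91622) = -0.760 dB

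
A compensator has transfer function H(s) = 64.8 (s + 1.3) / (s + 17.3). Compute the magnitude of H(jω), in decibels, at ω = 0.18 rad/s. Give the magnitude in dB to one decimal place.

|j0.18 + 1.3| = √(0.18² + 1.3²) = 1.312
|j0.18 + 17.3| = √(0.18² + 17.3²) = 17.3
|H(j0.18)| = 64.8 × 1.312 / 17.3 = 4.9156
20 log₁₀(4.9156) = 13.83 dB

13.8 dB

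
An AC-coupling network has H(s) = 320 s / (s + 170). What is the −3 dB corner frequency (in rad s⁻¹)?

For a single-pole high-pass, the −3 dB point is at the pole: ω = 170 rad s⁻¹.

170 rad s⁻¹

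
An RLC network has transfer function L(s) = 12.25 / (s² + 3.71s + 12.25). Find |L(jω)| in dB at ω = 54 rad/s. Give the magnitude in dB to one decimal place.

|(j54)² + 3.71(j54) + 12.25| = |-2903.8 + j200.34| = 2911
|L(j54)| = 12.25 / 2911 = 0.0042087
20 log₁₀(0.0042087) = -47.52 dB

-47.5 dB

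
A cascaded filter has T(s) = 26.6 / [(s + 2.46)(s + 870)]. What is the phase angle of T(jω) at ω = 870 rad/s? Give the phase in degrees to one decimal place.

∠(j870 + 2.46) = arctan(870/2.46) = 89.84°
∠(j870 + 870) = arctan(870/870) = 45.00°
∠T(j870) = − (89.84° + 45.00°) = -134.84°

-134.8°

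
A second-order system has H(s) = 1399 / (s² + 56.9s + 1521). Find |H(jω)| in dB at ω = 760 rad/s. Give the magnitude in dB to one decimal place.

-52.3 dB

|(j760)² + 56.9(j760) + 1521| = |-5.7608e+05 + j43244| = 5.777e+05
|H(j760)| = 1399 / 5.777e+05 = 0.0024217
20 log₁₀(0.0024217) = -52.32 dB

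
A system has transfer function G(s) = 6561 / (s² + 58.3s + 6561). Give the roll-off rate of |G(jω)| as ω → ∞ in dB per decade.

With 0 zeros and 2 poles, the high-frequency asymptotic slope is 20 × (0 − 2) = -40 dB/decade.

-40 dB/decade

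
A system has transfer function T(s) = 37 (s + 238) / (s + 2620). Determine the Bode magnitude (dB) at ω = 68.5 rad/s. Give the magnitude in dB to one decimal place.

|j68.5 + 238| = √(68.5² + 238²) = 247.7
|j68.5 + 2620| = √(68.5² + 2620²) = 2621
|T(j68.5)| = 37 × 247.7 / 2621 = 3.4963
20 log₁₀(3.4963) = 10.87 dB

10.9 dB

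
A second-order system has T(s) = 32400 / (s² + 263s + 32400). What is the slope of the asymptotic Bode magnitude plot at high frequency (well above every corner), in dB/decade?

With 0 zeros and 2 poles, the high-frequency asymptotic slope is 20 × (0 − 2) = -40 dB/decade.

-40 dB/decade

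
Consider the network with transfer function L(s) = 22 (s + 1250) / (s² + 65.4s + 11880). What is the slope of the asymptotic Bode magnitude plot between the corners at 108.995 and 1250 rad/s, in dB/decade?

-40 dB/decade

In this band the factors already past their corner are: complex pole pair at ωₙ ≈ 109; net slope = -40 dB/decade.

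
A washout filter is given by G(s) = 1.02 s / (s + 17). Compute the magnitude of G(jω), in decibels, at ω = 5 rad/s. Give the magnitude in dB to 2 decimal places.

-10.82 dB

|j5| = 5
|j5 + 17| = √(5² + 17²) = 17.72
|G(j5)| = 1.02 × 5 / 17.72 = 0.28781
20 log₁₀(0.28781) = -10.818 dB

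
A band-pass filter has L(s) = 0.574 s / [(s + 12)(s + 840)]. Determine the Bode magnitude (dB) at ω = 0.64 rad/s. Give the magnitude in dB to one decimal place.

-88.8 dB

|j0.64| = 0.64
|j0.64 + 12| = √(0.64² + 12²) = 12.02
|j0.64 + 840| = √(0.64² + 840²) = 840
|L(j0.64)| = 0.574 × 0.64 / (12.02 × 840) = 3.6393e-05
20 log₁₀(3.6393e-05) = -88.78 dB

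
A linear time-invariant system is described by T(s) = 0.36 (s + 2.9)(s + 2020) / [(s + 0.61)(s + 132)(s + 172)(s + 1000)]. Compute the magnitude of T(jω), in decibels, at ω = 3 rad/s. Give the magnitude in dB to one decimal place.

|j3 + 2.9| = √(3² + 2.9²) = 4.173
|j3 + 2020| = √(3² + 2020²) = 2020
|j3 + 0.61| = √(3² + 0.61²) = 3.061
|j3 + 132| = √(3² + 132²) = 132
|j3 + 172| = √(3² + 172²) = 172
|j3 + 1000| = √(3² + 1000²) = 1000
|T(j3)| = 0.36 × 4.173 × 2020 / (3.061 × 132 × 172 × 1000) = 4.3637e-05
20 log₁₀(4.3637e-05) = -87.20 dB

-87.2 dB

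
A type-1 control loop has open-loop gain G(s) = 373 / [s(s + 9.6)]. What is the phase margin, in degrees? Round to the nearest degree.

28°

Gain crossover: |G(jω)| = 1 at ω ≈ 18.2 rad/s.
∠G(j18.2) = −90° − arctan(18.2/9.6) ≈ -152.14°
PM = 180° + (-152.14°) = 27.86°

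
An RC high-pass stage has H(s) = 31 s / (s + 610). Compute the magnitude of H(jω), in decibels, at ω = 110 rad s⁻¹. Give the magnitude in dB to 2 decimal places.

|j110| = 110
|j110 + 610| = √(110² + 610²) = 619.8
|H(j110)| = 31 × 110 / 619.8 = 5.5014
20 log₁₀(5.5014) = 14.810 dB

14.81 dB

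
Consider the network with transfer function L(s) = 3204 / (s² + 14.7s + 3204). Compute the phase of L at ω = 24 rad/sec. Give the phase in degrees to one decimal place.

-7.6°

∠[(j24)² + 14.7(j24) + 3204] = ∠[2628 + j352.8] = 7.65°
∠L(j24) = −7.65° = -7.65°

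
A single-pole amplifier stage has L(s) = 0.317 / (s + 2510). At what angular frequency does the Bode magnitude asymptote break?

The single real pole at s = −2510 gives a corner at ω = 2510 rad/sec.

2510 rad/sec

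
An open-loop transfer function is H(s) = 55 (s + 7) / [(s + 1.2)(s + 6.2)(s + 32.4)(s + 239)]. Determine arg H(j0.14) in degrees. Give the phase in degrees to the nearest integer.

-7°

∠(j0.14 + 7) = arctan(0.14/7) = 1.15°
∠(j0.14 + 1.2) = arctan(0.14/1.2) = 6.65°
∠(j0.14 + 6.2) = arctan(0.14/6.2) = 1.29°
∠(j0.14 + 32.4) = arctan(0.14/32.4) = 0.25°
∠(j0.14 + 239) = arctan(0.14/239) = 0.03°
∠H(j0.14) = 1.15° − (6.65° + 1.29° + 0.25° + 0.03°) = -7.08°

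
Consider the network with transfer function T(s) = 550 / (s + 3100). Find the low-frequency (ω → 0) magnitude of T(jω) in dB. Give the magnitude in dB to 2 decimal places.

-15.02 dB

T(0) = 550 / 3100 = 0.17742
20 log₁₀(0.17742) = -15.020 dB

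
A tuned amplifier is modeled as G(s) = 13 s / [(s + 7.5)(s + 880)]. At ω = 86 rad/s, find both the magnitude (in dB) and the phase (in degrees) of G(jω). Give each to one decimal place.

|j86| = 86
|j86 + 7.5| = √(86² + 7.5²) = 86.33
|j86 + 880| = √(86² + 880²) = 884.2
|G(j86)| = 13 × 86 / (86.33 × 884.2) = 0.014647
20 log₁₀(0.014647) = -36.68 dB
∠(j86) = 90.00°
∠(j86 + 7.5) = arctan(86/7.5) = 85.02°
∠(j86 + 880) = arctan(86/880) = 5.58°
∠G(j86) = 90.00° − (85.02° + 5.58°) = -0.60°

|G| = -36.7 dB, ∠G = -0.6°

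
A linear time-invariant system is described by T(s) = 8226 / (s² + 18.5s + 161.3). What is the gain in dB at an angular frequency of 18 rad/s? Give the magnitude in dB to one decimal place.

|(j18)² + 18.5(j18) + 161.3| = |-162.7 + j333| = 370.6
|T(j18)| = 8226 / 370.6 = 22.195
20 log₁₀(22.195) = 26.93 dB

26.9 dB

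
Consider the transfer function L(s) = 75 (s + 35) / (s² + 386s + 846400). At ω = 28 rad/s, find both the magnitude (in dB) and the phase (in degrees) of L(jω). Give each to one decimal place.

|j28 + 35| = √(28² + 35²) = 44.82
|(j28)² + 386(j28) + 846400| = |8.4562e+05 + j10808| = 8.457e+05
|L(j28)| = 75 × 44.82 / 8.457e+05 = 0.003975
20 log₁₀(0.003975) = -48.01 dB
∠(j28 + 35) = arctan(28/35) = 38.66°
∠[(j28)² + 386(j28) + 846400] = ∠[8.4562e+05 + j10808] = 0.73°
∠L(j28) = 38.66° − 0.73° = 37.93°

|L| = -48.0 dB, ∠L = 37.9°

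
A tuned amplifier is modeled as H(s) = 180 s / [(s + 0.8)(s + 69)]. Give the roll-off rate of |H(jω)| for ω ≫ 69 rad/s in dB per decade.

-20 dB/decade

With 1 zero and 2 poles, the high-frequency asymptotic slope is 20 × (1 − 2) = -20 dB/decade.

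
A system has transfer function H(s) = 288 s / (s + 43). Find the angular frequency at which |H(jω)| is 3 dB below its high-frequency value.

For a single-pole high-pass, the −3 dB point is at the pole: ω = 43 rad s⁻¹.

43 rad s⁻¹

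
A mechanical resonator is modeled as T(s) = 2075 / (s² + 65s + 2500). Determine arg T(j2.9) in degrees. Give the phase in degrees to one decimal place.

∠[(j2.9)² + 65(j2.9) + 2500] = ∠[2491.6 + j188.5] = 4.33°
∠T(j2.9) = −4.33° = -4.33°

-4.3°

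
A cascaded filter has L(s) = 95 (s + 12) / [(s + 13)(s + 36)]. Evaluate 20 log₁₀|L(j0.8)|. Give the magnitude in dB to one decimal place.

7.7 dB

|j0.8 + 12| = √(0.8² + 12²) = 12.03
|j0.8 + 13| = √(0.8² + 13²) = 13.02
|j0.8 + 36| = √(0.8² + 36²) = 36.01
|L(j0.8)| = 95 × 12.03 / (13.02 × 36.01) = 2.4361
20 log₁₀(2.4361) = 7.73 dB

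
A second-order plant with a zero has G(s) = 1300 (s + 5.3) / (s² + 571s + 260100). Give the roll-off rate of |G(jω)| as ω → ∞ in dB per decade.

With 1 zero and 2 poles, the high-frequency asymptotic slope is 20 × (1 − 2) = -20 dB/decade.

-20 dB/decade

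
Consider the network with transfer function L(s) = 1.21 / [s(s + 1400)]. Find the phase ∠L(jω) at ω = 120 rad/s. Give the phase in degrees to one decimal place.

-94.9°

∠(j120 + 1400) = arctan(120/1400) = 4.90°
∠(j120) = 90.00°
∠L(j120) = − (4.90° + 90.00°) = -94.90°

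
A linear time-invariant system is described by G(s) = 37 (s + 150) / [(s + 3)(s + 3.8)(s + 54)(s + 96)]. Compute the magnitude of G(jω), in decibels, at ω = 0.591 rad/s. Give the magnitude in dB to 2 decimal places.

|j0.591 + 150| = √(0.591² + 150²) = 150
|j0.591 + 3| = √(0.591² + 3²) = 3.058
|j0.591 + 3.8| = √(0.591² + 3.8²) = 3.846
|j0.591 + 54| = √(0.591² + 54²) = 54
|j0.591 + 96| = √(0.591² + 96²) = 96
|G(j0.591)| = 37 × 150 / (3.058 × 3.846 × 54 × 96) = 0.09104
20 log₁₀(0.09104) = -20.815 dB

-20.82 dB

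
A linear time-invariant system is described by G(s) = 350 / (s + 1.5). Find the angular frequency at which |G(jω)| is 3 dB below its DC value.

1.5 rad/s

For a single-pole low-pass, the −3 dB point is at the pole: ω = 1.5 rad/s.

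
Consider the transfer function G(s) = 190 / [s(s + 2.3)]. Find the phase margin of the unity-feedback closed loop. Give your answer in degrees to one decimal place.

Gain crossover: |G(jω)| = 1 at ω ≈ 13.7 rad s⁻¹.
∠G(j13.7) = −90° − arctan(13.7/2.3) ≈ -170.46°
PM = 180° + (-170.46°) = 9.54°

9.5°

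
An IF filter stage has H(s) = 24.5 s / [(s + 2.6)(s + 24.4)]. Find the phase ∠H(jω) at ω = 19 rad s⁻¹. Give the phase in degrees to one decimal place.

∠(j19) = 90.00°
∠(j19 + 2.6) = arctan(19/2.6) = 82.21°
∠(j19 + 24.4) = arctan(19/24.4) = 37.91°
∠H(j19) = 90.00° − (82.21° + 37.91°) = -30.12°

-30.1 deg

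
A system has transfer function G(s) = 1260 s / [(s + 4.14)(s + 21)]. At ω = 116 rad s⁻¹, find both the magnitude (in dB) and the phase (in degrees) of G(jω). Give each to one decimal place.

|G| = 20.6 dB, ∠G = -77.7 deg

|j116| = 116
|j116 + 4.14| = √(116² + 4.14²) = 116.1
|j116 + 21| = √(116² + 21²) = 117.9
|G(j116)| = 1260 × 116 / (116.1 × 117.9) = 10.682
20 log₁₀(10.682) = 20.57 dB
∠(j116) = 90.00°
∠(j116 + 4.14) = arctan(116/4.14) = 87.96°
∠(j116 + 21) = arctan(116/21) = 79.74°
∠G(j116) = 90.00° − (87.96° + 79.74°) = -77.69°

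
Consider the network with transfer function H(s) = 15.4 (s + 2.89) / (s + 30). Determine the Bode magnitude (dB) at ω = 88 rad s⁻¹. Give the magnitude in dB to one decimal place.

|j88 + 2.89| = √(88² + 2.89²) = 88.05
|j88 + 30| = √(88² + 30²) = 92.97
|H(j88)| = 15.4 × 88.05 / 92.97 = 14.584
20 log₁₀(14.584) = 23.28 dB

23.3 dB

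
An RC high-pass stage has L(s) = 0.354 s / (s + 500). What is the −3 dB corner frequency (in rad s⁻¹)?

500 rad s⁻¹

For a single-pole high-pass, the −3 dB point is at the pole: ω = 500 rad s⁻¹.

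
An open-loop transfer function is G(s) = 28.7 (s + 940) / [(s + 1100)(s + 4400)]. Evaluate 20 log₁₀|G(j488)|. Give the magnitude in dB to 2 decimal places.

|j488 + 940| = √(488² + 940²) = 1059
|j488 + 1100| = √(488² + 1100²) = 1203
|j488 + 4400| = √(488² + 4400²) = 4427
|G(j488)| = 28.7 × 1059 / (1203 × 4427) = 0.0057058
20 log₁₀(0.0057058) = -44.874 dB

-44.87 dB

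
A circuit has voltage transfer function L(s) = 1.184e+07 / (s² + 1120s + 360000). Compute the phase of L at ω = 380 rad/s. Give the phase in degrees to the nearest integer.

-63°

∠[(j380)² + 1120(j380) + 360000] = ∠[2.156e+05 + j4.256e+05] = 63.13°
∠L(j380) = −63.13° = -63.13°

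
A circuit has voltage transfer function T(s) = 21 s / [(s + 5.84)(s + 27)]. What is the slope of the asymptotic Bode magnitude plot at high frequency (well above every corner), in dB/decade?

With 1 zero and 2 poles, the high-frequency asymptotic slope is 20 × (1 − 2) = -20 dB/decade.

-20 dB/decade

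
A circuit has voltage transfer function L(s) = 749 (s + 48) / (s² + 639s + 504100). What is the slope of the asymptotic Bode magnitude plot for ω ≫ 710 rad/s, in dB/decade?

With 1 zero and 2 poles, the high-frequency asymptotic slope is 20 × (1 − 2) = -20 dB/decade.

-20 dB/decade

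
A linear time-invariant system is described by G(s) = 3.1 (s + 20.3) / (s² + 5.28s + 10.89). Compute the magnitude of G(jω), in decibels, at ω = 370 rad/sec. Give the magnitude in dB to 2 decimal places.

|j370 + 20.3| = √(370² + 20.3²) = 370.6
|(j370)² + 5.28(j370) + 10.89| = |-1.3689e+05 + j1953.6| = 1.369e+05
|G(j370)| = 3.1 × 370.6 / 1.369e+05 = 0.0083908
20 log₁₀(0.0083908) = -41.524 dB

-41.52 dB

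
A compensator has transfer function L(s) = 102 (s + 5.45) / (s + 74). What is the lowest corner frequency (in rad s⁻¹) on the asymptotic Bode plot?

5.45 rad s⁻¹

Break frequencies occur at each pole and zero magnitude: 5.45 rad s⁻¹, 74 rad s⁻¹.
The lowest is 5.45 rad s⁻¹.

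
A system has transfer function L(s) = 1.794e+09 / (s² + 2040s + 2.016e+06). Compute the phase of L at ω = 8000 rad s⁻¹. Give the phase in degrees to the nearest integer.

∠[(j8000)² + 2040(j8000) + 2.016e+06] = ∠[-6.1984e+07 + j1.632e+07] = 165.25°
∠L(j8000) = −165.25° = -165.25°

-165°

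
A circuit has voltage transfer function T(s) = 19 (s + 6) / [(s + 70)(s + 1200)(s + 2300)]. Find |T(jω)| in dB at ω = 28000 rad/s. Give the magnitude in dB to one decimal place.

-152.3 dB

|j28000 + 6| = √(28000² + 6²) = 2.8e+04
|j28000 + 70| = √(28000² + 70²) = 2.8e+04
|j28000 + 1200| = √(28000² + 1200²) = 2.803e+04
|j28000 + 2300| = √(28000² + 2300²) = 2.809e+04
|T(j28000)| = 19 × 2.8e+04 / (2.8e+04 × 2.803e+04 × 2.809e+04) = 2.4131e-08
20 log₁₀(2.4131e-08) = -152.35 dB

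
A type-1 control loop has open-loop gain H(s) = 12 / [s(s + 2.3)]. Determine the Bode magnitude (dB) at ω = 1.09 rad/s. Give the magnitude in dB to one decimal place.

|j1.09 + 2.3| = √(1.09² + 2.3²) = 2.545
|j1.09| = 1.09
|H(j1.09)| = 12 / (2.545 × 1.09) = 4.3254
20 log₁₀(4.3254) = 12.72 dB

12.7 dB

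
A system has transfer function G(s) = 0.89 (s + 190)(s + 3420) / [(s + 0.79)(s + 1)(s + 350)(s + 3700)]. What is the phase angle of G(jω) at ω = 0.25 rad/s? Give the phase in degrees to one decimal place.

-31.6°

∠(j0.25 + 190) = arctan(0.25/190) = 0.08°
∠(j0.25 + 3420) = arctan(0.25/3420) = 0.00°
∠(j0.25 + 0.79) = arctan(0.25/0.79) = 17.56°
∠(j0.25 + 1) = arctan(0.25/1) = 14.04°
∠(j0.25 + 350) = arctan(0.25/350) = 0.04°
∠(j0.25 + 3700) = arctan(0.25/3700) = 0.00°
∠G(j0.25) = 0.08° + 0.00° − (17.56° + 14.04° + 0.04° + 0.00°) = -31.56°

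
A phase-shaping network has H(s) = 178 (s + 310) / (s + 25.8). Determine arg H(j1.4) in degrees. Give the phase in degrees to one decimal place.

∠(j1.4 + 310) = arctan(1.4/310) = 0.26°
∠(j1.4 + 25.8) = arctan(1.4/25.8) = 3.11°
∠H(j1.4) = 0.26° − 3.11° = -2.85°

-2.8°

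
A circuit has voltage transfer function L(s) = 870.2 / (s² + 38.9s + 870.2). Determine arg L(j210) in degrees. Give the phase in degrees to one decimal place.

∠[(j210)² + 38.9(j210) + 870.2] = ∠[-43230 + j8169] = 169.30°
∠L(j210) = −169.30° = -169.30°

-169.3 deg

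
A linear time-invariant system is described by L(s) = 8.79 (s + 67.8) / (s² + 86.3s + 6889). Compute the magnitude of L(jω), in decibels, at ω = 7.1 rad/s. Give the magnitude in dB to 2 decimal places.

-21.18 dB

|j7.1 + 67.8| = √(7.1² + 67.8²) = 68.17
|(j7.1)² + 86.3(j7.1) + 6889| = |6838.6 + j612.73| = 6866
|L(j7.1)| = 8.79 × 68.17 / 6866 = 0.087274
20 log₁₀(0.087274) = -21.182 dB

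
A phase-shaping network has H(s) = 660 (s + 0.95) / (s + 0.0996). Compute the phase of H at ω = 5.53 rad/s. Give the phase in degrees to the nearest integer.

-9°

∠(j5.53 + 0.95) = arctan(5.53/0.95) = 80.25°
∠(j5.53 + 0.0996) = arctan(5.53/0.0996) = 88.97°
∠H(j5.53) = 80.25° − 88.97° = -8.72°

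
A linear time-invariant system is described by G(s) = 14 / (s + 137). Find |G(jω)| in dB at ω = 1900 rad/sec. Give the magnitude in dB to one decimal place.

|j1900 + 137| = √(1900² + 137²) = 1905
|G(j1900)| = 14 / 1905 = 0.0073493
20 log₁₀(0.0073493) = -42.68 dB

-42.7 dB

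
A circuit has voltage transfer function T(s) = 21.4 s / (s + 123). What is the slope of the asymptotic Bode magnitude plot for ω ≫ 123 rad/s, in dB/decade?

0 dB/decade

With 1 zero and 1 pole, the high-frequency asymptotic slope is 20 × (1 − 1) = 0 dB/decade.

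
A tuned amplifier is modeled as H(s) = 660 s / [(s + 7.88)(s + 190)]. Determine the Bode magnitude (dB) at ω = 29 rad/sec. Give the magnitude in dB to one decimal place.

|j29| = 29
|j29 + 7.88| = √(29² + 7.88²) = 30.05
|j29 + 190| = √(29² + 190²) = 192.2
|H(j29)| = 660 × 29 / (30.05 × 192.2) = 3.3138
20 log₁₀(3.3138) = 10.41 dB

10.4 dB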